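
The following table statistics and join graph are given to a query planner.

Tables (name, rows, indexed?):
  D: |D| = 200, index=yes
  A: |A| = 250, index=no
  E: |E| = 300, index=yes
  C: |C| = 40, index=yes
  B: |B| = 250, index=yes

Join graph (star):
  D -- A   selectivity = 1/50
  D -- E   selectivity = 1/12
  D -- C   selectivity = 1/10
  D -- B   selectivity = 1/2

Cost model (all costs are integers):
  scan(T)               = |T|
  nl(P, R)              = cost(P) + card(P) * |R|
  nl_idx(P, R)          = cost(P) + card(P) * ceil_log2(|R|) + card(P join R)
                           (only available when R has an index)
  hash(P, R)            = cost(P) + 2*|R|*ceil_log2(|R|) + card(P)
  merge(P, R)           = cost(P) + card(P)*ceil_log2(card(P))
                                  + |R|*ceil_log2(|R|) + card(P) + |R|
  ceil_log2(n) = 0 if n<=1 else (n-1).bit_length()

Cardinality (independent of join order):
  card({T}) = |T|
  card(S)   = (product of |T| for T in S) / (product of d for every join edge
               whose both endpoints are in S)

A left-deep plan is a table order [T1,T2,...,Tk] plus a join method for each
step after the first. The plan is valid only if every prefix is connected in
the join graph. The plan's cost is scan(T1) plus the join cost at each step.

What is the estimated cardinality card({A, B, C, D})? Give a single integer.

500000

Tables in S: A(250), B(250), C(40), D(200)
Edges inside S: D-A(d=50), D-C(d=10), D-B(d=2)
numerator = 250 * 250 * 40 * 200 = 500000000
denominator = 50 * 10 * 2 = 1000
card(S) = 500000000 / 1000 = 500000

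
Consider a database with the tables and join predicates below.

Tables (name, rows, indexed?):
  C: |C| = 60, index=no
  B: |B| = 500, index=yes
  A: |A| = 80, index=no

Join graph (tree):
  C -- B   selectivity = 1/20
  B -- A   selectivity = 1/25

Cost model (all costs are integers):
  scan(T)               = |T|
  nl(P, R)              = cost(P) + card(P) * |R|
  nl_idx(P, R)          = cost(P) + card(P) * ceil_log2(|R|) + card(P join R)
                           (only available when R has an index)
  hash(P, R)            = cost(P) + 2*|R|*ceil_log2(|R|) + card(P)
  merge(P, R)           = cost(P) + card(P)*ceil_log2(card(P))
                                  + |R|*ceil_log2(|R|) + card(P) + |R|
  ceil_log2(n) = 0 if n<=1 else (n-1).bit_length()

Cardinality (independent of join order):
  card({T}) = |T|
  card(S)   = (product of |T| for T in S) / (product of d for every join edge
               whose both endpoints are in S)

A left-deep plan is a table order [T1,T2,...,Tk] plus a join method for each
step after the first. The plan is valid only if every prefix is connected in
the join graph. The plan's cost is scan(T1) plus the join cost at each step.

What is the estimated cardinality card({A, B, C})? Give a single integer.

4800

Tables in S: A(80), B(500), C(60)
Edges inside S: C-B(d=20), B-A(d=25)
numerator = 80 * 500 * 60 = 2400000
denominator = 20 * 25 = 500
card(S) = 2400000 / 500 = 4800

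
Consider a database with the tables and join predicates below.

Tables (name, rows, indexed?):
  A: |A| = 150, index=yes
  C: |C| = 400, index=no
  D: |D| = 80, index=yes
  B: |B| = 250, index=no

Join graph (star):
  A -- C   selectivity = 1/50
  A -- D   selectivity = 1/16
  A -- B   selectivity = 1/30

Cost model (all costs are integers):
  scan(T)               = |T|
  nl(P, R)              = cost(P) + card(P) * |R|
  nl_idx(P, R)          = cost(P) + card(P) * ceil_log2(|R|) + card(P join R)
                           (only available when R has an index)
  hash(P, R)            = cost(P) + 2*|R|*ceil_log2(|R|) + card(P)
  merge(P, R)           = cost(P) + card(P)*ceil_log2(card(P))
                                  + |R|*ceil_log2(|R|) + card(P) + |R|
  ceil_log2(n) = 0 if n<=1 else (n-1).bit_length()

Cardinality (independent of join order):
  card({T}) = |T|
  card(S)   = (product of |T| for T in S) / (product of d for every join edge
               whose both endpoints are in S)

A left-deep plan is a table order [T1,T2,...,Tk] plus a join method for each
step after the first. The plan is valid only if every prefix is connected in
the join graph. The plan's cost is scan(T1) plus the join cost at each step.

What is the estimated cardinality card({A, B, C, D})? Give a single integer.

Tables in S: A(150), B(250), C(400), D(80)
Edges inside S: A-C(d=50), A-D(d=16), A-B(d=30)
numerator = 150 * 250 * 400 * 80 = 1200000000
denominator = 50 * 16 * 30 = 24000
card(S) = 1200000000 / 24000 = 50000

50000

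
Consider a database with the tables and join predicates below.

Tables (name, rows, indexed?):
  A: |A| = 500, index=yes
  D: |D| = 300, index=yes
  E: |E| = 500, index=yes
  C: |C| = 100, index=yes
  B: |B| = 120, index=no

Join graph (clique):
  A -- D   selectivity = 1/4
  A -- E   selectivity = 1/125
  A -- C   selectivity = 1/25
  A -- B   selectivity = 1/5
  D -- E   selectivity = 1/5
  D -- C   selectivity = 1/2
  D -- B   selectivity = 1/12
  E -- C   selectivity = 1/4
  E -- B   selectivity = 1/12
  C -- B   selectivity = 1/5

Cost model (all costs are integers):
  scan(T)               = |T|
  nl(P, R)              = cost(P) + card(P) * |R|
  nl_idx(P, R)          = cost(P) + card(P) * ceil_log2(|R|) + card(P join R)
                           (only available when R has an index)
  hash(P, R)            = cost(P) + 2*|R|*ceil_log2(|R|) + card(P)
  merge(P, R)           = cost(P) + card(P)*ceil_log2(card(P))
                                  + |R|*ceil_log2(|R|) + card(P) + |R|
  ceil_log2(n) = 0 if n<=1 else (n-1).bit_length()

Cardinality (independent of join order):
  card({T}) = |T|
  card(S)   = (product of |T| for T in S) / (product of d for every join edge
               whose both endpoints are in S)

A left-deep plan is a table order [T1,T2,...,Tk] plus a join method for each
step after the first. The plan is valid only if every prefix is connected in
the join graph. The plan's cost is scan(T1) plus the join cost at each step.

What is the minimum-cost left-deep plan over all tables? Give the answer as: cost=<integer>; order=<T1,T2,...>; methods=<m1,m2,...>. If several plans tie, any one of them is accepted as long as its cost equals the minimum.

cost=20280; order=A,E,C,B,D; methods=nl_idx,hash,hash,hash

Selinger DP (subsets sized 1..n):
  {A}: scan cost=500, card=500
  {D}: scan cost=300, card=300
  {E}: scan cost=500, card=500
  {C}: scan cost=100, card=100
  {B}: scan cost=120, card=120
  {AD}: card=37500; try (D,hash)→6400, (A,merge)→8300, (D,merge)→8500, (A,hash)→9600, (A,nl_idx)→40500, (D,nl_idx)→42500 …(+2); best=6400 via (D,hash)
  {AE}: card=2000; try (E,nl_idx)→7000, (A,nl_idx)→7000, (E,hash)→10000, (A,hash)→10000, (E,merge)→10500, (A,merge)→10500 …(+2); best=7000 via (E,nl_idx)
  {AC}: card=2000; try (C,hash)→2400, (A,nl_idx)→3000, (A,merge)→5900, (C,nl_idx)→6000, (C,merge)→6300, (A,hash)→9200 …(+2); best=2400 via (C,hash)
  {AB}: card=12000; try (B,hash)→2680, (A,merge)→6080, (B,merge)→6460, (A,hash)→9240, (A,nl_idx)→13200, (A,nl)→60120 …(+1); best=2680 via (B,hash)
  {DE}: card=30000; try (D,hash)→6400, (E,merge)→8300, (D,merge)→8500, (E,hash)→9600, (E,nl_idx)→33000, (D,nl_idx)→35000 …(+2); best=6400 via (D,hash)
  {CD}: card=15000; try (C,hash)→2000, (D,merge)→3900, (C,merge)→4100, (D,hash)→5600, (D,nl_idx)→16000, (C,nl_idx)→17400 …(+2); best=2000 via (C,hash)
  {BD}: card=3000; try (B,hash)→2280, (D,merge)→4080, (D,nl_idx)→4200, (B,merge)→4260, (D,hash)→5640, (D,nl)→36120 …(+1); best=2280 via (B,hash)
  {CE}: card=12500; try (C,hash)→2400, (E,merge)→5900, (C,merge)→6300, (E,hash)→9200, (E,nl_idx)→13500, (C,nl_idx)→16500 …(+2); best=2400 via (C,hash)
  {BE}: card=5000; try (B,hash)→2680, (E,merge)→6080, (E,nl_idx)→6200, (B,merge)→6460, (E,hash)→9240, (E,nl)→60120 …(+1); best=2680 via (B,hash)
  {BC}: card=2400; try (C,hash)→1640, (B,merge)→1860, (C,merge)→1880, (B,hash)→1880, (C,nl_idx)→3360, (B,nl)→12100 …(+1); best=1640 via (C,hash)
  {ADE}: card=30000; try (D,hash)→14400, (D,merge)→34000, (A,hash)→45400, (E,hash)→52900, (D,nl_idx)→55000, (A,nl_idx)→306400 …(+6); best=14400 via (D,hash)
  {ACD}: card=75000; try (D,hash)→9800, (A,hash)→26000, (D,merge)→29400, (C,hash)→45300, (D,nl_idx)→95400, (A,nl_idx)→212000 …(+6); best=9800 via (D,hash)
  {ABD}: card=75000; try (A,hash)→14280, (D,hash)→20080, (B,hash)→45580, (A,merge)→46280, (A,nl_idx)→104280, (D,merge)→185680 …(+5); best=14280 via (A,hash)
  {ACE}: card=2000; try (C,hash)→10400, (E,hash)→13400, (E,nl_idx)→22400, (C,nl_idx)→23000, (A,hash)→23900, (E,merge)→31400 …(+6); best=10400 via (C,hash)
  {ABE}: card=4000; try (B,hash)→10680, (A,hash)→16680, (E,hash)→23680, (B,merge)→31960, (A,nl_idx)→51680, (A,merge)→77680 …(+5); best=10680 via (B,hash)
  {ABC}: card=9600; try (B,hash)→6080, (A,hash)→13040, (C,hash)→16080, (B,merge)→27360, (A,nl_idx)→32840, (A,merge)→37840 …(+5); best=6080 via (B,hash)
  {CDE}: card=375000; try (D,hash)→20300, (E,hash)→26000, (C,hash)→37800, (D,merge)→192900, (E,merge)→232000, (C,merge)→487200 …(+6); best=20300 via (D,hash)
  {BDE}: card=25000; try (D,hash)→13080, (E,hash)→14280, (B,hash)→38080, (E,merge)→46280, (E,nl_idx)→54280, (D,nl_idx)→72680 …(+5); best=13080 via (D,hash)
  {BCD}: card=30000; try (C,hash)→6680, (D,hash)→9440, (B,hash)→18680, (D,merge)→35840, (C,merge)→42080, (D,nl_idx)→53240 …(+5); best=6680 via (C,hash)
  {BCE}: card=25000; try (C,hash)→9080, (E,hash)→13040, (B,hash)→16580, (E,merge)→37840, (E,nl_idx)→48240, (C,nl_idx)→62680 …(+5); best=9080 via (C,hash)
  {ACDE}: card=15000; try (D,hash)→17800, (D,merge)→37400, (D,nl_idx)→43400, (C,hash)→45800, (E,hash)→93800, (C,nl_idx)→239400 …(+10); best=17800 via (D,hash)
  {ABDE}: card=5000; try (D,hash)→20080, (B,hash)→46080, (A,hash)→47080, (D,nl_idx)→51680, (D,merge)→65680, (E,hash)→98280 …(+9); best=20080 via (D,hash)
  {ABCD}: card=30000; try (D,hash)→21080, (A,hash)→45680, (B,hash)→86480, (C,hash)→90680, (D,nl_idx)→122480, (D,merge)→153080 …(+9); best=21080 via (D,hash)
  {ABCE}: card=800; try (B,hash)→14080, (C,hash)→16080, (E,hash)→24680, (B,merge)→35360, (C,nl_idx)→39480, (A,hash)→43080 …(+9); best=14080 via (B,hash)
  {BCDE}: card=62500; try (D,hash)→39480, (C,hash)→39480, (E,hash)→45680, (C,nl_idx)→250580, (D,nl_idx)→296580, (E,nl_idx)→339180 …(+9); best=39480 via (D,hash)
  {ABCDE}: card=500; try (D,hash)→20280, (D,nl_idx)→21780, (D,merge)→25880, (C,hash)→26480, (B,hash)→34480, (C,nl_idx)→55580 …(+13); best=20280 via (D,hash)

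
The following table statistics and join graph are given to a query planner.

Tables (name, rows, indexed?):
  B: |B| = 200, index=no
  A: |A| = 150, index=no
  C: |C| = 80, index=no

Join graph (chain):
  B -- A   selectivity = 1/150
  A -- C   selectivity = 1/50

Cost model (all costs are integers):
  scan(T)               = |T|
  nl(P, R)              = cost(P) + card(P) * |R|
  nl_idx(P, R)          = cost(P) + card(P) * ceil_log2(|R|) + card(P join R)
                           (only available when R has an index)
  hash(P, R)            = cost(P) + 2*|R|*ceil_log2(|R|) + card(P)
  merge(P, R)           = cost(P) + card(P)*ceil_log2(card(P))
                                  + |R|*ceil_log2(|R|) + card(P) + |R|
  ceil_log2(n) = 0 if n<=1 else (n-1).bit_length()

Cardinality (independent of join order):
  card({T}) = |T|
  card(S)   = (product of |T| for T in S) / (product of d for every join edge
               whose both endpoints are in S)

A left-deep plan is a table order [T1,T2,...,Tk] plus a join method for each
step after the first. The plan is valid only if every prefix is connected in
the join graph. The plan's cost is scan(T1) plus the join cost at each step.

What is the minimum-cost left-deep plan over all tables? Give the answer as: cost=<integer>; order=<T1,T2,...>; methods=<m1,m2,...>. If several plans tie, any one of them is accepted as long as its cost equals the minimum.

Selinger DP (subsets sized 1..n):
  {B}: scan cost=200, card=200
  {A}: scan cost=150, card=150
  {C}: scan cost=80, card=80
  {AB}: card=200; try (A,hash)→2800, (B,merge)→3300, (A,merge)→3350, (B,hash)→3500, (B,nl)→30150, (A,nl)→30200; best=2800 via (A,hash)
  {AC}: card=240; try (C,hash)→1420, (A,merge)→2070, (C,merge)→2140, (A,hash)→2560, (A,nl)→12080, (C,nl)→12150; best=1420 via (C,hash)
  {ABC}: card=320; try (C,hash)→4120, (B,hash)→4860, (C,merge)→5240, (B,merge)→5380, (C,nl)→18800, (B,nl)→49420; best=4120 via (C,hash)

cost=4120; order=B,A,C; methods=hash,hash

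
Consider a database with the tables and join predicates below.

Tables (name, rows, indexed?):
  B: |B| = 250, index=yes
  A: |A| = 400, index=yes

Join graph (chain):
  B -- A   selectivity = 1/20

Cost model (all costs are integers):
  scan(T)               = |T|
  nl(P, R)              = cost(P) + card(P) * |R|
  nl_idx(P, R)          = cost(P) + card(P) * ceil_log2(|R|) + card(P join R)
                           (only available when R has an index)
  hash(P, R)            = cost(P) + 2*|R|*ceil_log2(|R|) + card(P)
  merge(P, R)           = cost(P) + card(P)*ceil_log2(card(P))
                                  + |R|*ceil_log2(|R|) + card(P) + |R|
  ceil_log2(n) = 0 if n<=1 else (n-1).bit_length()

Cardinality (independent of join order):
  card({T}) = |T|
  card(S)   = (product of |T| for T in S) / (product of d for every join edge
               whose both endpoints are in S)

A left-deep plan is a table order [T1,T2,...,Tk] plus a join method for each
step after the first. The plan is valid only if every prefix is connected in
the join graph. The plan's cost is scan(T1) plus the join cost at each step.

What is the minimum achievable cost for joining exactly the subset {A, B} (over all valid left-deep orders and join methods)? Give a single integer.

Selinger DP over subsets of {A,B}:
  {B}: scan cost=250, card=250
  {A}: scan cost=400, card=400
  {AB}: card=5000; try (B,hash)→4800, (A,merge)→6500, (B,merge)→6650, (A,nl_idx)→7500, (A,hash)→7700, (B,nl_idx)→8600 …(+2); best=4800 via (B,hash)

4800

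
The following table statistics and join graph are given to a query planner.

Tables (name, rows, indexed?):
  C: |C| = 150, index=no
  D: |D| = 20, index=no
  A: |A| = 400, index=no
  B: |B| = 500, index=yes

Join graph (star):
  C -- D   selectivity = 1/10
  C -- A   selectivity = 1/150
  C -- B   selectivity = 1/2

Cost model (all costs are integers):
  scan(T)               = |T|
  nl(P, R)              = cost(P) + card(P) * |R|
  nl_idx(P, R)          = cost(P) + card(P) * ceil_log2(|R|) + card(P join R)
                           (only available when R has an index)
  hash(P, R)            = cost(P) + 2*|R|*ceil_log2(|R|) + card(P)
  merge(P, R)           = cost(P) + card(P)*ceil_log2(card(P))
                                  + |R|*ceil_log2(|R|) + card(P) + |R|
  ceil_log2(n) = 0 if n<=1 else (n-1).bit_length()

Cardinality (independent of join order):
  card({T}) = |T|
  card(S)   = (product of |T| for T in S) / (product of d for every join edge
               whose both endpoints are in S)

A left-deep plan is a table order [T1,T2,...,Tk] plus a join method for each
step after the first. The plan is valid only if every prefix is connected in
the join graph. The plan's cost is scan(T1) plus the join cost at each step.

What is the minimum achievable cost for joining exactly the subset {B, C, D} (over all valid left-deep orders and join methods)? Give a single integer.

Selinger DP over subsets of {B,C,D}:
  {C}: scan cost=150, card=150
  {D}: scan cost=20, card=20
  {B}: scan cost=500, card=500
  {CD}: card=300; try (D,hash)→500, (C,merge)→1490, (D,merge)→1620, (C,hash)→2440, (C,nl)→3020, (D,nl)→3150; best=500 via (D,hash)
  {BC}: card=37500; try (C,hash)→3400, (B,merge)→6500, (C,merge)→6850, (B,hash)→9300, (B,nl_idx)→39000, (B,nl)→75150 …(+1); best=3400 via (C,hash)
  {BCD}: card=75000; try (B,merge)→8500, (B,hash)→9800, (D,hash)→41100, (B,nl_idx)→78200, (B,nl)→150500, (D,merge)→641020 …(+1); best=8500 via (B,merge)

8500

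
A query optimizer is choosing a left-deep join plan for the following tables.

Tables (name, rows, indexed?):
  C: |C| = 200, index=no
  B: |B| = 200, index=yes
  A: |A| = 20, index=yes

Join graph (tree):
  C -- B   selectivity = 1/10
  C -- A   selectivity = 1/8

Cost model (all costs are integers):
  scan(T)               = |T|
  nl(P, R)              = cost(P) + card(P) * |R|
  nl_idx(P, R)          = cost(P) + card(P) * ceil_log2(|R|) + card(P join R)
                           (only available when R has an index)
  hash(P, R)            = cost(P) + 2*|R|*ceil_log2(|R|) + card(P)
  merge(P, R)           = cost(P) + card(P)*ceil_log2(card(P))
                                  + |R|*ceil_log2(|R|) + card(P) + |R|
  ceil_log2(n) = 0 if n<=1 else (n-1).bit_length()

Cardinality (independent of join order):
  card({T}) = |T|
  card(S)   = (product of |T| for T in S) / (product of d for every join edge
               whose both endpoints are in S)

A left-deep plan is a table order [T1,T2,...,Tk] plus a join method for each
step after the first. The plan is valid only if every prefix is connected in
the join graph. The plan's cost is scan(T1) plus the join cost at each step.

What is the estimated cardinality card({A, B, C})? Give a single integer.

Tables in S: A(20), B(200), C(200)
Edges inside S: C-B(d=10), C-A(d=8)
numerator = 20 * 200 * 200 = 800000
denominator = 10 * 8 = 80
card(S) = 800000 / 80 = 10000

10000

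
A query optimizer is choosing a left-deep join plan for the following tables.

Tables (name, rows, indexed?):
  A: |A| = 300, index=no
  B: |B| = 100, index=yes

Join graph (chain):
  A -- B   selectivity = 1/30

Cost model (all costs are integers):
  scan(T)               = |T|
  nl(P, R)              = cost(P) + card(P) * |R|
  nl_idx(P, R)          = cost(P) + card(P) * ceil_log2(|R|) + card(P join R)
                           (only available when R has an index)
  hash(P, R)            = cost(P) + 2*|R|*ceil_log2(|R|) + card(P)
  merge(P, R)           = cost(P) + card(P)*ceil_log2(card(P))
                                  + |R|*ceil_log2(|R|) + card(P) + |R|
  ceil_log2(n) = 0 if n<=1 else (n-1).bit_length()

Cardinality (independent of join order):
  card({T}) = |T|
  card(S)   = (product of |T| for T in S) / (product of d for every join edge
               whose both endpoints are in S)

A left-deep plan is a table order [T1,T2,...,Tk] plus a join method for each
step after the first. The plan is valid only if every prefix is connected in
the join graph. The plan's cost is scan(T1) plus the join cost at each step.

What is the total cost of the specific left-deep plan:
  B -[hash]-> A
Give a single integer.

5600

step 1: scan B: cost=100, card=100
step 2: join A via hash
    card(P join A) = 100*300/(30) = 1000
    cost = 100 + 2*300*9 + 100 = 5600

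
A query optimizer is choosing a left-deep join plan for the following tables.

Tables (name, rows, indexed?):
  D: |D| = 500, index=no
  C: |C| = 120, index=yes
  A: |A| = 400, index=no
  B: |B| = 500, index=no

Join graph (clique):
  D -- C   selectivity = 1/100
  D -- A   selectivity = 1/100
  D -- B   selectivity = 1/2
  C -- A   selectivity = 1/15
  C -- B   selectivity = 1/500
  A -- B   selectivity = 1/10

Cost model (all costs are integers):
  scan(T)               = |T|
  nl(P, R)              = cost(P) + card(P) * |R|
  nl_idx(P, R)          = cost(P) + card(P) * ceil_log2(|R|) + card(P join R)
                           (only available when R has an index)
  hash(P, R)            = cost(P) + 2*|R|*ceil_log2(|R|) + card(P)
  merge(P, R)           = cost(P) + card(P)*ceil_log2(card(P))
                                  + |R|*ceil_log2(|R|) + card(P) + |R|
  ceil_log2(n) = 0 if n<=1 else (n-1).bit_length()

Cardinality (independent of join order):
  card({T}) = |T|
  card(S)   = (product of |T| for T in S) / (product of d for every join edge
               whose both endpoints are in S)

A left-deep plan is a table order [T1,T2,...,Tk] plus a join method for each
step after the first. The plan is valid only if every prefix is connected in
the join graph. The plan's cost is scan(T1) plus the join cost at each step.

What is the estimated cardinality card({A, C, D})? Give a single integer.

160

Tables in S: A(400), C(120), D(500)
Edges inside S: D-C(d=100), D-A(d=100), C-A(d=15)
numerator = 400 * 120 * 500 = 24000000
denominator = 100 * 100 * 15 = 150000
card(S) = 24000000 / 150000 = 160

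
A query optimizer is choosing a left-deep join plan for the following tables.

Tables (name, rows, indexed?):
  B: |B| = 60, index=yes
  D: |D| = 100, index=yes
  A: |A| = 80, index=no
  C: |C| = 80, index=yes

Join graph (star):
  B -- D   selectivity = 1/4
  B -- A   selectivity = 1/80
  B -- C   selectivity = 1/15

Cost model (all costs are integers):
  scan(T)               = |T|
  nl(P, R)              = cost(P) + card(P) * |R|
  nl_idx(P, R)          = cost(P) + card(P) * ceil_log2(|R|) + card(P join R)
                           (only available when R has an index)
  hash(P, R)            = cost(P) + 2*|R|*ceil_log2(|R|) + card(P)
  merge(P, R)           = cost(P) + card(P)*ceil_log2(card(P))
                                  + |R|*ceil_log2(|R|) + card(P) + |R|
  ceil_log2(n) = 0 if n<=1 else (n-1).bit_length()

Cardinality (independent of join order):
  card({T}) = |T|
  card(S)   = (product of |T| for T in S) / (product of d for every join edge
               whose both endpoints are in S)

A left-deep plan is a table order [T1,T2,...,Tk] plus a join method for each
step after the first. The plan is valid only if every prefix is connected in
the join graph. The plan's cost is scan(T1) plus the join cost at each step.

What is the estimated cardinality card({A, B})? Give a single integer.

60

Tables in S: A(80), B(60)
Edges inside S: B-A(d=80)
numerator = 80 * 60 = 4800
denominator = 80 = 80
card(S) = 4800 / 80 = 60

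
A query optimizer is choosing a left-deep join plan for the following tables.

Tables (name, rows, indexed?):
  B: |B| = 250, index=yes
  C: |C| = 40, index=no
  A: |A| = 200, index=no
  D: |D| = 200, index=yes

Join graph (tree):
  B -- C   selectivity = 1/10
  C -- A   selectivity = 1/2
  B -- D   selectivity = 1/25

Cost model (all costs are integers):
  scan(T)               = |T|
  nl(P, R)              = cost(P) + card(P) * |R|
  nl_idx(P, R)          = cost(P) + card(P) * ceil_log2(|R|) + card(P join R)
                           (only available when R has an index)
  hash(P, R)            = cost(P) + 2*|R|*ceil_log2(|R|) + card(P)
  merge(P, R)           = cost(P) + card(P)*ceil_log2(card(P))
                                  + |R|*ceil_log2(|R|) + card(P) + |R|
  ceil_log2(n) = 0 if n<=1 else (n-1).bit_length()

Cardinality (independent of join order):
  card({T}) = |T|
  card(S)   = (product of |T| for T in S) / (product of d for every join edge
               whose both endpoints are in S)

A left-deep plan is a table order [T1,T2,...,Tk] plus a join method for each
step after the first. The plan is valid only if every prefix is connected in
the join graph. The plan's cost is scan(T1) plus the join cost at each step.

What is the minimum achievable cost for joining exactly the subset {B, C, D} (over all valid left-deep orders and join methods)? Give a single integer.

5180

Selinger DP over subsets of {B,C,D}:
  {B}: scan cost=250, card=250
  {C}: scan cost=40, card=40
  {D}: scan cost=200, card=200
  {BC}: card=1000; try (C,hash)→980, (B,nl_idx)→1360, (B,merge)→2570, (C,merge)→2780, (B,hash)→4080, (B,nl)→10040 …(+1); best=980 via (C,hash)
  {BD}: card=2000; try (D,hash)→3700, (B,nl_idx)→3800, (D,nl_idx)→4250, (B,merge)→4250, (D,merge)→4300, (B,hash)→4400 …(+2); best=3700 via (D,hash)
  {BCD}: card=8000; try (D,hash)→5180, (C,hash)→6180, (D,merge)→13780, (D,nl_idx)→16980, (C,merge)→27980, (C,nl)→83700 …(+1); best=5180 via (D,hash)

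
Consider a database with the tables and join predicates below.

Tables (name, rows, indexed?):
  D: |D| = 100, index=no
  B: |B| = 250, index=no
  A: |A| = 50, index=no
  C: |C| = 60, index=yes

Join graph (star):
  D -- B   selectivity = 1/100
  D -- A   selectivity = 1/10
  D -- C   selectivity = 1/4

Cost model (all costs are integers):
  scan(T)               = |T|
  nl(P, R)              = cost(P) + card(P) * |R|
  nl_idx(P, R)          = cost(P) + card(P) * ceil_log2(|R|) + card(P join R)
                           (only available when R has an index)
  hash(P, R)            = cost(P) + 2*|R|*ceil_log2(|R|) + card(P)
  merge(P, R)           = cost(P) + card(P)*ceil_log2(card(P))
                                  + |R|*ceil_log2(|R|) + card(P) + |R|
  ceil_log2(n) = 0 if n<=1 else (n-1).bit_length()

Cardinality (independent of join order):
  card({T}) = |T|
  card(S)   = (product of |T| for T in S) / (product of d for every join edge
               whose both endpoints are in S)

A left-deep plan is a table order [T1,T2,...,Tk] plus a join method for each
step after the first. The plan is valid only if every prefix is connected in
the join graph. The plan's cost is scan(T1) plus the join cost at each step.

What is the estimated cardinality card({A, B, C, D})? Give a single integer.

Tables in S: A(50), B(250), C(60), D(100)
Edges inside S: D-B(d=100), D-A(d=10), D-C(d=4)
numerator = 50 * 250 * 60 * 100 = 75000000
denominator = 100 * 10 * 4 = 4000
card(S) = 75000000 / 4000 = 18750

18750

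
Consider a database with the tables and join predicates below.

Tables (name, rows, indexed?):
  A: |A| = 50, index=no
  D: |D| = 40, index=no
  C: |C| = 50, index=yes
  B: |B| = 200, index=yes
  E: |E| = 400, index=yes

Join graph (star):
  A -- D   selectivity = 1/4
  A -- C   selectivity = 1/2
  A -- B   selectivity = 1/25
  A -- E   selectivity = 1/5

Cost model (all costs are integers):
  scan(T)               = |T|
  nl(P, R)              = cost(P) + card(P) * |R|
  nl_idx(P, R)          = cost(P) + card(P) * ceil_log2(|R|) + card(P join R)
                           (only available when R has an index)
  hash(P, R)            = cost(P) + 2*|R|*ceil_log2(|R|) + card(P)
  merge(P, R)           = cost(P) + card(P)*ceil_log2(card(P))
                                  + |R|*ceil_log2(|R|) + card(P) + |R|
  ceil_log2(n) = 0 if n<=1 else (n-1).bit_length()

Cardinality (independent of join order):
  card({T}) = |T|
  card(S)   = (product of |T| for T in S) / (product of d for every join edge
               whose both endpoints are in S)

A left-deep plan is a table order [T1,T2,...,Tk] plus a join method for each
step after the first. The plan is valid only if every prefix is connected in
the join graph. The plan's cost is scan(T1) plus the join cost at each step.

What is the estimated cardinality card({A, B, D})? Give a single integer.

4000

Tables in S: A(50), B(200), D(40)
Edges inside S: A-D(d=4), A-B(d=25)
numerator = 50 * 200 * 40 = 400000
denominator = 4 * 25 = 100
card(S) = 400000 / 100 = 4000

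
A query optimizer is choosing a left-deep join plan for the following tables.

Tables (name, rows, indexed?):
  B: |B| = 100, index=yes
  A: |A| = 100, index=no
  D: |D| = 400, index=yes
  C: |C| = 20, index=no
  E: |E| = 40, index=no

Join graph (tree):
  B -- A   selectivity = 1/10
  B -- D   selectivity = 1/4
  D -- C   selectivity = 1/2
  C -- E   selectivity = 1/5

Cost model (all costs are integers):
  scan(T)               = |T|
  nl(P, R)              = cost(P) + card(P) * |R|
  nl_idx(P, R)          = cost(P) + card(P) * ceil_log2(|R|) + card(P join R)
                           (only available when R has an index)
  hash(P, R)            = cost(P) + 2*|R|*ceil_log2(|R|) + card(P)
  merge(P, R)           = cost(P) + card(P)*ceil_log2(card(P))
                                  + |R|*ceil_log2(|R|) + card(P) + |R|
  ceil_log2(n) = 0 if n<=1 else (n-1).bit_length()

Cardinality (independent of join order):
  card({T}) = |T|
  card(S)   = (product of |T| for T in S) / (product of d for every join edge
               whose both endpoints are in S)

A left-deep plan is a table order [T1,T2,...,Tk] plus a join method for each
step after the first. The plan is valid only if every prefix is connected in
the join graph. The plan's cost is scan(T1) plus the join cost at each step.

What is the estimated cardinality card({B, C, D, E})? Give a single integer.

800000

Tables in S: B(100), C(20), D(400), E(40)
Edges inside S: B-D(d=4), D-C(d=2), C-E(d=5)
numerator = 100 * 20 * 400 * 40 = 32000000
denominator = 4 * 2 * 5 = 40
card(S) = 32000000 / 40 = 800000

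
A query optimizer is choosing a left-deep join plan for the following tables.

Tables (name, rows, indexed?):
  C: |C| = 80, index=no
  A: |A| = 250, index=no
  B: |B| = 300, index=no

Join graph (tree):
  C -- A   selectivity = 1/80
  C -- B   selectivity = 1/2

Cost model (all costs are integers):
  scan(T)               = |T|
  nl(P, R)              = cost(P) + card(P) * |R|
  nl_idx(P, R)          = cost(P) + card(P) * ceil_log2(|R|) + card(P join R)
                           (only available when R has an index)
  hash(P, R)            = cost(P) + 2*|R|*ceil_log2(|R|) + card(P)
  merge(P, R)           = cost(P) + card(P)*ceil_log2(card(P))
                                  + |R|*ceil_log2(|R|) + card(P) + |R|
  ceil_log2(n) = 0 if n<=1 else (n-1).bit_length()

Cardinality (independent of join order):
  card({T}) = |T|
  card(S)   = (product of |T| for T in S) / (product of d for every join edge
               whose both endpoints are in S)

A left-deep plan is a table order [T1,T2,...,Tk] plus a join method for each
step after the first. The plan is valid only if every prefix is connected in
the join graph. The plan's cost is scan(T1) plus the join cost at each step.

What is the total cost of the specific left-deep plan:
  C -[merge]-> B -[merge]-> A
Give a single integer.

185970

step 1: scan C: cost=80, card=80
step 2: join B via merge
    card(P join B) = 80*300/(2) = 12000
    cost = 80 + 80*7 + 300*9 + 80 + 300 = 3720
step 3: join A via merge
    card(P join A) = 12000*250/(80) = 37500
    cost = 3720 + 12000*14 + 250*8 + 12000 + 250 = 185970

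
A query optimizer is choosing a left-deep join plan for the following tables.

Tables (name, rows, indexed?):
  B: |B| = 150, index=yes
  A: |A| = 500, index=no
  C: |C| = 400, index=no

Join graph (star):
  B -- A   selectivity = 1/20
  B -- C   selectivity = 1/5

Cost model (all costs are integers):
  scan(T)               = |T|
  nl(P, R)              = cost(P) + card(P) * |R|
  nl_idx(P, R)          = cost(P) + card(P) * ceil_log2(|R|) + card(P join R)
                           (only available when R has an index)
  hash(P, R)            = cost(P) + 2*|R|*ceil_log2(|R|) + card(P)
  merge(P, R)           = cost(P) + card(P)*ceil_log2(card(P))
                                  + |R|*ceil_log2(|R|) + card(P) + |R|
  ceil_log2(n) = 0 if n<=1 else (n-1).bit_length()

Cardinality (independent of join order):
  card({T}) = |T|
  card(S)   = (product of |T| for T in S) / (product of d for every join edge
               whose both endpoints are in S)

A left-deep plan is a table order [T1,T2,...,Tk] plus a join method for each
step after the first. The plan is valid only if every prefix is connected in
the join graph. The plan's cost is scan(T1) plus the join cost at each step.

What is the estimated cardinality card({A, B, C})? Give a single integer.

300000

Tables in S: A(500), B(150), C(400)
Edges inside S: B-A(d=20), B-C(d=5)
numerator = 500 * 150 * 400 = 30000000
denominator = 20 * 5 = 100
card(S) = 30000000 / 100 = 300000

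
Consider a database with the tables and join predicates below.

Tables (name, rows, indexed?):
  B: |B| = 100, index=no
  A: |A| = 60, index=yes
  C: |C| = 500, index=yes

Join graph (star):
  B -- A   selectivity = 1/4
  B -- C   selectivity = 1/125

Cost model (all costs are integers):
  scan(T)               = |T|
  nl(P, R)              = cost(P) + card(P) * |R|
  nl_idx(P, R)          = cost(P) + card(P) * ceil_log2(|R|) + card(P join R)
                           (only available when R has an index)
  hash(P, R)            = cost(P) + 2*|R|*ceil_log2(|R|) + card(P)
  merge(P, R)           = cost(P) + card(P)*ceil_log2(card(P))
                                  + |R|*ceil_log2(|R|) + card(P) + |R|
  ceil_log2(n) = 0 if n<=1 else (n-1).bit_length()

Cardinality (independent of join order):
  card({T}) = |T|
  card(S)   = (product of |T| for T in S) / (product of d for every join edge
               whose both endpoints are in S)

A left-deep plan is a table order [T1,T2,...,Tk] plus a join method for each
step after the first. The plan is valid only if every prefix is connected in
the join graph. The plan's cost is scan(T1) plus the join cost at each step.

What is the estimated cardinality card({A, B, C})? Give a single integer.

Tables in S: A(60), B(100), C(500)
Edges inside S: B-A(d=4), B-C(d=125)
numerator = 60 * 100 * 500 = 3000000
denominator = 4 * 125 = 500
card(S) = 3000000 / 500 = 6000

6000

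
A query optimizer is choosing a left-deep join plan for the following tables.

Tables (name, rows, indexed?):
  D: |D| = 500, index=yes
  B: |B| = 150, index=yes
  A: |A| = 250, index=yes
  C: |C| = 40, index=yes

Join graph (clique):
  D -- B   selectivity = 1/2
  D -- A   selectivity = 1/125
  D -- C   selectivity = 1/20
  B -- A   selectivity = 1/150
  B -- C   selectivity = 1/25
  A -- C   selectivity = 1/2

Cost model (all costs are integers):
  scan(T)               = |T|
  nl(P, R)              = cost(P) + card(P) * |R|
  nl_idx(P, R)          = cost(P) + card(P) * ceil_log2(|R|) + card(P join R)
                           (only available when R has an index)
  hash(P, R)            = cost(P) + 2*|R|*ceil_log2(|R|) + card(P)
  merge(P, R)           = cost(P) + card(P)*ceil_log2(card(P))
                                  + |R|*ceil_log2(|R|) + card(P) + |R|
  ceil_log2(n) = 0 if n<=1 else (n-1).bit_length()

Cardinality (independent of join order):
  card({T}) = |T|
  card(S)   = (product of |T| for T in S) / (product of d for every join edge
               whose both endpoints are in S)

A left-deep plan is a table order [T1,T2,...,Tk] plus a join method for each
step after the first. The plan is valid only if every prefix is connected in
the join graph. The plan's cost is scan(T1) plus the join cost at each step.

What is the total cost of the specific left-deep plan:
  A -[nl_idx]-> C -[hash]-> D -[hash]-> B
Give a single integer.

24150

step 1: scan A: cost=250, card=250
step 2: join C via nl_idx
    card(P join C) = 250*40/(2) = 5000
    cost = 250 + 250*6 + 5000 = 6750
step 3: join D via hash
    card(P join D) = 5000*500/(125*20) = 1000
    cost = 6750 + 2*500*9 + 5000 = 20750
step 4: join B via hash
    card(P join B) = 1000*150/(2*150*25) = 20
    cost = 20750 + 2*150*8 + 1000 = 24150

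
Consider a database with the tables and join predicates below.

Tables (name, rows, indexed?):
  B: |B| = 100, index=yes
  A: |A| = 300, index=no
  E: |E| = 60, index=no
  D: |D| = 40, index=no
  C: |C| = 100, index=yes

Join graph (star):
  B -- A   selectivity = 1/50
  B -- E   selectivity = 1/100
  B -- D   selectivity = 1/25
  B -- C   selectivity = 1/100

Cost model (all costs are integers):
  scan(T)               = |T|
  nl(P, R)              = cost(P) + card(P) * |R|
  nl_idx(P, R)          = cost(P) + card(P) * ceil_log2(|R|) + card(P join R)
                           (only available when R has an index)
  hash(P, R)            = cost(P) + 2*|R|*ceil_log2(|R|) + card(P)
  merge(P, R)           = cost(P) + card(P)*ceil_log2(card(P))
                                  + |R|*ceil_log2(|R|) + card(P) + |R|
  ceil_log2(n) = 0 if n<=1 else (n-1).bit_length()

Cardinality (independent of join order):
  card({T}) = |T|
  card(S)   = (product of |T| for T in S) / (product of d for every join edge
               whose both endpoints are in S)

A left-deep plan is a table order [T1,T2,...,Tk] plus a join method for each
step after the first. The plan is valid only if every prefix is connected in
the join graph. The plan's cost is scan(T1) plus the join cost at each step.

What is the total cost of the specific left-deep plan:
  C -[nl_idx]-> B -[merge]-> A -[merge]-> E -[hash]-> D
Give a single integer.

12560

step 1: scan C: cost=100, card=100
step 2: join B via nl_idx
    card(P join B) = 100*100/(100) = 100
    cost = 100 + 100*7 + 100 = 900
step 3: join A via merge
    card(P join A) = 100*300/(50) = 600
    cost = 900 + 100*7 + 300*9 + 100 + 300 = 4700
step 4: join E via merge
    card(P join E) = 600*60/(100) = 360
    cost = 4700 + 600*10 + 60*6 + 600 + 60 = 11720
step 5: join D via hash
    card(P join D) = 360*40/(25) = 576
    cost = 11720 + 2*40*6 + 360 = 12560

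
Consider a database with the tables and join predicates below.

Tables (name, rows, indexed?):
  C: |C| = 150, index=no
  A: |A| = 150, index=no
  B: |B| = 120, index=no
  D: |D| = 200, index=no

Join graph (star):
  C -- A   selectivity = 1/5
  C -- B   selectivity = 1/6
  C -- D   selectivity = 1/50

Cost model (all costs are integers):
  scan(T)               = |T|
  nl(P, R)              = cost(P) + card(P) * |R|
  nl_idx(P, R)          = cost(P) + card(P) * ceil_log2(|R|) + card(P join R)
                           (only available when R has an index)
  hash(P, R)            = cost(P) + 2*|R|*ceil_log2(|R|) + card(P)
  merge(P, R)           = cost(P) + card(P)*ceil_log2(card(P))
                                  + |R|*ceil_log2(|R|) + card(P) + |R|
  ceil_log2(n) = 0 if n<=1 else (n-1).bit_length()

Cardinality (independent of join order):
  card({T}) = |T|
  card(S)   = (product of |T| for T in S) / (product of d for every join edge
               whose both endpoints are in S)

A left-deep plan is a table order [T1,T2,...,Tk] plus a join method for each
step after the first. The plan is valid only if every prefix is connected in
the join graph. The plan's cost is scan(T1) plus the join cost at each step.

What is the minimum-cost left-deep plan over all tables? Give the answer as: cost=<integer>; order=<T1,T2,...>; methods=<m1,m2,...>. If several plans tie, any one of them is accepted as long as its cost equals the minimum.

cost=19480; order=D,C,B,A; methods=hash,hash,hash

Selinger DP (subsets sized 1..n):
  {C}: scan cost=150, card=150
  {A}: scan cost=150, card=150
  {B}: scan cost=120, card=120
  {D}: scan cost=200, card=200
  {AC}: card=4500; try (C,hash)→2700, (A,hash)→2700, (C,merge)→2850, (A,merge)→2850, (C,nl)→22650, (A,nl)→22650; best=2700 via (C,hash)
  {BC}: card=3000; try (B,hash)→1980, (C,merge)→2430, (B,merge)→2460, (C,hash)→2640, (C,nl)→18120, (B,nl)→18150; best=1980 via (B,hash)
  {CD}: card=600; try (C,hash)→2800, (D,merge)→3300, (C,merge)→3350, (D,hash)→3500, (D,nl)→30150, (C,nl)→30200; best=2800 via (C,hash)
  {ABC}: card=90000; try (A,hash)→7380, (B,hash)→8880, (A,merge)→42330, (B,merge)→66660, (A,nl)→451980, (B,nl)→542700; best=7380 via (A,hash)
  {ACD}: card=18000; try (A,hash)→5800, (D,hash)→10400, (A,merge)→10750, (D,merge)→67500, (A,nl)→92800, (D,nl)→902700; best=5800 via (A,hash)
  {BCD}: card=12000; try (B,hash)→5080, (D,hash)→8180, (B,merge)→10360, (D,merge)→42780, (B,nl)→74800, (D,nl)→601980; best=5080 via (B,hash)
  {ABCD}: card=360000; try (A,hash)→19480, (B,hash)→25480, (D,hash)→100580, (A,merge)→186430, (B,merge)→294760, (D,merge)→1629180 …(+3); best=19480 via (A,hash)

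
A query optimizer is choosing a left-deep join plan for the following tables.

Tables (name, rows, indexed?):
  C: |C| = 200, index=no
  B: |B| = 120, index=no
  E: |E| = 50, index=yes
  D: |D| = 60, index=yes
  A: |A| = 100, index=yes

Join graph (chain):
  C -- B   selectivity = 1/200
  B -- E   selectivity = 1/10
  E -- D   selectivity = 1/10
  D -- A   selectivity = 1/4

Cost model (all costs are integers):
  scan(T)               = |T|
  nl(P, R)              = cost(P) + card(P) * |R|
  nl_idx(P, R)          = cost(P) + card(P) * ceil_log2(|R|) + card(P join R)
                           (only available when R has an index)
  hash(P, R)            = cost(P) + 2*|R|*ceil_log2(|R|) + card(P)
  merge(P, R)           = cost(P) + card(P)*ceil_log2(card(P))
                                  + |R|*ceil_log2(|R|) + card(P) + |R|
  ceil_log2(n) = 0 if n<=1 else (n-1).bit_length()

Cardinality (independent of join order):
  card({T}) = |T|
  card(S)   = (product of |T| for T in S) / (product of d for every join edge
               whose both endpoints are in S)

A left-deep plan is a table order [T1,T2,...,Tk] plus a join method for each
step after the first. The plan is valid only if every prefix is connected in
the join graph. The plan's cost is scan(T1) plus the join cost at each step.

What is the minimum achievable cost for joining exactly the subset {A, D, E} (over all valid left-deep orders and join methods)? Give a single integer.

2350

Selinger DP over subsets of {A,D,E}:
  {E}: scan cost=50, card=50
  {D}: scan cost=60, card=60
  {A}: scan cost=100, card=100
  {DE}: card=300; try (D,nl_idx)→650, (E,hash)→720, (E,nl_idx)→720, (D,hash)→820, (D,merge)→820, (E,merge)→830 …(+2); best=650 via (D,nl_idx)
  {AD}: card=1500; try (D,hash)→920, (A,merge)→1280, (D,merge)→1320, (A,hash)→1520, (A,nl_idx)→1980, (D,nl_idx)→2200 …(+2); best=920 via (D,hash)
  {ADE}: card=7500; try (A,hash)→2350, (E,hash)→3020, (A,merge)→4450, (A,nl_idx)→10250, (E,nl_idx)→17420, (E,merge)→19270 …(+2); best=2350 via (A,hash)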